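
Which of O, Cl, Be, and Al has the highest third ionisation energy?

IE_3 is the cost of taking one more electron from the +2 cation: O²⁺ still has 4 valence electrons; Cl²⁺ still has 5 valence electrons; Be²⁺ is the bare [He] core; Al²⁺ still has 1 valence electron.
Core electrons are held far more tightly than valence electrons, so Be tops the IE_3 order.
Valence configurations: O²⁺ [He]2s²2p², Cl²⁺ [Ne]3s²3p³, Al²⁺ [Ne]3s¹.
The numbers (kJ/mol): O 5300, Cl 3822, Be 14849, Al 2745.
Overall IE_3 order: Al < Cl < O < Be.

Be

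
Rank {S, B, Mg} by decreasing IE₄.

The fourth ionization energy removes an electron from the +3 ion. For each element: S³⁺ still has 3 valence electrons; B³⁺ is the bare [He] core; Mg³⁺ is already 1 electron into the core.
Pulling an electron out of a noble-gas core costs far more than removing a remaining valence electron, so Mg and B sit at the high end of IE_4.
Tabulated IE_4 (kJ/mol): S 4556, B 25026, Mg 10543.
So the fourth ionization energies run S < Mg < B.

B > Mg > S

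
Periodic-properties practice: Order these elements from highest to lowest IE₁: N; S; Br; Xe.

N > Xe > Br > S

N is in period 2, group 15; S is in period 3, group 16; Br is in period 4, group 17; Xe is in period 5, group 18.
Removing the outermost electron gets harder across a period and easier down a group.
A diagonal step moves right (one effect) and down (the opposite effect) at once.
Br > S: period and group pull opposite ways; the across-period shift dominates (1140 vs 1000 kJ/mol).
Xe > Br: the two effects oppose for this pair; the across-period effect wins (1170 vs 1140 kJ/mol).
N > Xe: period and group pull opposite ways; the down-group shift dominates (1402 vs 1170 kJ/mol).
For reference (kJ/mol): N 1402, S 1000, Br 1140, Xe 1170.
So from highest to lowest: N > Xe > Br > S.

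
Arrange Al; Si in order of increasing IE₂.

Consider each +1 ion: Al⁺ still has 2 valence electrons; Si⁺ still has 3 valence electrons.
All are still removing valence electrons, so compare the +1 ions as you would atoms: IE_2 generally rises across a period (higher Z_eff) and falls down a group (larger shell), subject to the usual subshell exceptions.
Valence configurations: Al⁺ [Ne]3s², Si⁺ [Ne]3s²3p¹.
Si⁺ loses a lone 3p electron whereas Al⁺ must break into a filled 3s² pair, so IE_2(Al) > IE_2(Si) even though Si has the higher nuclear charge.
The numbers (kJ/mol): Al 1817, Si 1577.
So the second ionization energies run Si < Al.

Si < Al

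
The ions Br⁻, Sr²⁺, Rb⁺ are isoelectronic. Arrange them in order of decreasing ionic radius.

Br⁻ > Rb⁺ > Sr²⁺

All of these have 36 electrons, so size is governed by nuclear charge alone: the more protons, the stronger the pull on the same electron cloud, and the smaller the ion.
Nuclear charges: Sr²⁺ (Z=38), Rb⁺ (Z=37), Br⁻ (Z=35).
Largest to smallest: Br⁻ > Rb⁺ > Sr²⁺.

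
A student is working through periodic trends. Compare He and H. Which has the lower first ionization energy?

H

H is in period 1, group 1; He is in period 1, group 18.
IE₁ increases left→right with effective nuclear charge and decreases top→bottom as the valence shell moves farther out.
All lie in period 1, so first ionization energy increases left to right.
So H has the lower first ionization energy (H < He).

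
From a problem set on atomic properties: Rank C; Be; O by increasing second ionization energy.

After 1 electron has been removed, what remains? C⁺ still has 3 valence electrons; Be⁺ still has 1 valence electron; O⁺ still has 5 valence electrons.
All are still removing valence electrons, so compare the +1 ions as you would atoms: IE_2 generally rises across a period (higher Z_eff) and falls down a group (larger shell), subject to the usual subshell exceptions.
Valence configurations: C⁺ [He]2s²2p¹, Be⁺ [He]2s¹, O⁺ [He]2s²2p³.
The numbers (kJ/mol): C 2353, Be 1757, O 3388.
So the second ionization energies run Be < C < O.

Be < C < O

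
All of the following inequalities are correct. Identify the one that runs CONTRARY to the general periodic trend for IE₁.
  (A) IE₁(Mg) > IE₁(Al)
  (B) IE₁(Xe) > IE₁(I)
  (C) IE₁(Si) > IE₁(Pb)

(A)

The general trend: IE₁ increases across a period and decreases down a group.
(A) Mg (period 3, group 2) vs Al (period 3, group 13): the stated order contradicts the simple trend.
(B) Xe (period 5, group 18) vs I (period 5, group 17): the stated order agrees with the simple trend.
(C) Si (period 3, group 14) vs Pb (period 6, group 14): the stated order agrees with the simple trend.
The exception is (A): Al's single 3p electron is easier to remove than one from Mg's filled 3s².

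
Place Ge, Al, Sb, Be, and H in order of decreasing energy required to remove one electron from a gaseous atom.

H is in period 1, group 1; Be is in period 2, group 2; Al is in period 3, group 13; Ge is in period 4, group 14; Sb is in period 5, group 15.
First ionization energy rises across a period (greater Z_eff holds electrons more tightly) and falls down a group (valence electrons are farther from the nucleus).
A diagonal step moves right (one effect) and down (the opposite effect) at once.
Ge > Al: period and group pull opposite ways; the across-period shift dominates (762 vs 578 kJ/mol).
Sb > Ge: period and group pull opposite ways; the across-period shift dominates (831 vs 762 kJ/mol).
Be > Sb: period and group pull opposite ways; the down-group shift dominates (900 vs 831 kJ/mol).
H > Be: period and group pull opposite ways; the down-group shift dominates (1312 vs 900 kJ/mol).
For reference (kJ/mol): H 1312, Be 900, Al 578, Ge 762, Sb 831.
So from highest to lowest: H > Be > Sb > Ge > Al.

H > Be > Sb > Ge > Al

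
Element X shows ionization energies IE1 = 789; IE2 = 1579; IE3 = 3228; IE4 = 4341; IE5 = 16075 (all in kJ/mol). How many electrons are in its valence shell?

Look for the largest jump between consecutive ionization energies: IE5/IE4 ≈ 3.7, far larger than any earlier ratio.
That jump marks the point where a core electron is being removed. So the atom has 4 valence electrons.

4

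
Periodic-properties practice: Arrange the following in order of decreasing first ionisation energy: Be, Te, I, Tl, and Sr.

I > Be > Te > Tl > Sr

Be is in period 2, group 2; Sr is in period 5, group 2; Te is in period 5, group 16; I is in period 5, group 17; Tl is in period 6, group 13.
First ionization energy rises across a period (greater Z_eff holds electrons more tightly) and falls down a group (valence electrons are farther from the nucleus).
These span different periods and groups, so the two trends combine.
Tl > Sr: period and group pull opposite ways; the across-period shift dominates (589 vs 550 kJ/mol).
Te > Tl: both effects reinforce here, so Te is clearly the higher of the two.
Be > Te: the two effects oppose for this pair; the down-group effect wins (900 vs 869 kJ/mol).
I > Be: the two effects oppose for this pair; the across-period effect wins (1008 vs 900 kJ/mol).
Approximate values (kJ/mol): Be 900, Sr 550, Te 869, I 1008, Tl 589.
So from highest to lowest: I > Be > Te > Tl > Sr.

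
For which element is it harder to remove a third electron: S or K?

K

Consider each +2 ion: S²⁺ still has 4 valence electrons; K²⁺ is already 1 electron into the core.
Breaking into a closed-shell core is much more expensive than removing a leftover valence electron — K has the largest IE_3 here.
Tabulated IE_3 (kJ/mol): S 3357, K 4420.
So the third ionization energies run S < K.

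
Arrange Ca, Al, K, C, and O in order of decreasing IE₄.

Al > O > Ca > C > K

After 3 electrons have been removed, what remains? Ca³⁺ is already 1 electron into the core; Al³⁺ is the bare [Ne] core; K³⁺ is already 2 electrons into the core; C³⁺ still has 1 valence electron; O³⁺ still has 3 valence electrons.
Usually core removal costs more than valence removal, but here the competition is close: a tightly held n=2 valence electron can cost more to remove than an n=3 core electron, so the actual values have to decide it.
Valence configurations: C³⁺ [He]2s¹, O³⁺ [He]2s²2p¹.
Tabulated IE_4 (kJ/mol): Ca 6491, Al 11577, K 5877, C 6223, O 7469.
So the fourth ionization energies run K < C < Ca < O < Al.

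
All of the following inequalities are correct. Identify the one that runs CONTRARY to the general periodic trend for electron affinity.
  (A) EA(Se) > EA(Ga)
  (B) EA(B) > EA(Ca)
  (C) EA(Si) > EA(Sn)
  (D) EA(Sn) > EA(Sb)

The general trend: electron affinity increases across a period and decreases down a group.
(A) Se (period 4, group 16) vs Ga (period 4, group 13): the stated order agrees with the simple trend.
(B) B (period 2, group 13) vs Ca (period 4, group 2): the stated order agrees with the simple trend.
(C) Si (period 3, group 14) vs Sn (period 5, group 14): the stated order agrees with the simple trend.
(D) Sn (period 5, group 14) vs Sb (period 5, group 15): the stated order contradicts the simple trend.
The exception is (D): adding an electron to Sb's half-filled 5p³ is unfavourable, so Sn has the more exothermic EA.

(D)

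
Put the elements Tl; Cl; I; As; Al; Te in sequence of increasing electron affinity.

Tl < Al < As < Te < I < Cl

Atoms with high Z_eff and room in the valence shell (especially the halogens) have the most exothermic electron affinities.
Here both period and group differ, so the two effects have to be weighed against each other.
Al > Tl: Al sits above Tl in group 13, so the down-group effect alone puts Al higher.
As > Al: the two effects oppose for this pair; the across-period effect wins (78 vs 42 kJ/mol).
Te > As: the two effects oppose for this pair; the across-period effect wins (190 vs 78 kJ/mol).
I > Te: I lies to the right of Te in period 5, so the across-period effect alone puts I higher.
Cl > I: they share group 17; the group trend gives Cl the larger value.
For reference (kJ/mol): Al 42, Cl 349, As 78, Te 190, I 295, Tl 19.
So from lowest to highest: Tl < Al < As < Te < I < Cl.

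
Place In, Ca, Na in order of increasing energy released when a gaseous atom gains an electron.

Ca, In, Na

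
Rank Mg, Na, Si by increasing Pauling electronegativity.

Na is in period 3, group 1; Mg is in period 3, group 2; Si is in period 3, group 14.
EN rises left→right (higher Z_eff, smaller atoms) and falls top→bottom (larger, more shielded atoms).
All lie in period 3, so electronegativity increases left to right.
So from lowest to highest: Na < Mg < Si.

Na < Mg < Si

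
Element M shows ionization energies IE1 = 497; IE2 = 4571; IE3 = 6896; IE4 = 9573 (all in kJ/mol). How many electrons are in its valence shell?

Look for the largest jump between consecutive ionization energies: IE2/IE1 ≈ 9.2, far larger than any earlier ratio.
That jump marks the point where a core electron is being removed. So the atom has 1 valence electron.

1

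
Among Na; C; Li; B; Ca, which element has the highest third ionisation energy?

Li

IE_3 is the cost of taking one more electron from the +2 cation: Na²⁺ is already 1 electron into the core; C²⁺ still has 2 valence electrons; Li²⁺ is already 1 electron into the core; B²⁺ still has 1 valence electron; Ca²⁺ is the bare [Ar] core.
Core electrons are held far more tightly than valence electrons, so Ca, Na and Li top the IE_3 order.
Valence configurations: C²⁺ [He]2s², B²⁺ [He]2s¹.
Tabulated IE_3 (kJ/mol): Na 6910, C 4620, Li 11815, B 3660, Ca 4912.
Overall IE_3 order: B < C < Ca < Na < Li.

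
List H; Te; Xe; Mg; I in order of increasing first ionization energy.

Mg, Te, I, Xe, H

H is in period 1, group 1; Mg is in period 3, group 2; Te is in period 5, group 16; I is in period 5, group 17; Xe is in period 5, group 18.
IE₁ increases left→right with effective nuclear charge and decreases top→bottom as the valence shell moves farther out.
These span different periods and groups, so the two trends combine.
Te > Mg: the two effects oppose for this pair; the across-period effect wins (869 vs 738 kJ/mol).
I > Te: both are in period 5; the period trend gives I the larger value.
Xe > I: Xe lies to the right of I in period 5, so the across-period effect alone puts Xe higher.
H > Xe: the two effects oppose for this pair; the down-group effect wins (1312 vs 1170 kJ/mol).
For reference (kJ/mol): H 1312, Mg 738, Te 869, I 1008, Xe 1170.
So from lowest to highest: Mg < Te < I < Xe < H.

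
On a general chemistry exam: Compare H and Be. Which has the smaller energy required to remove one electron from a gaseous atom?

Be

H is in period 1, group 1; Be is in period 2, group 2.
Across a period the outer electron is held more tightly (higher IE₁); down a group it sits in a higher shell, more shielded, and comes off more easily.
A diagonal step moves right (one effect) and down (the opposite effect) at once.
H > Be: period and group pull opposite ways; the down-group shift dominates (1312 vs 900 kJ/mol).
For reference (kJ/mol): H 1312, Be 900.
So Be has the smaller energy required to remove one electron from a gaseous atom (Be < H).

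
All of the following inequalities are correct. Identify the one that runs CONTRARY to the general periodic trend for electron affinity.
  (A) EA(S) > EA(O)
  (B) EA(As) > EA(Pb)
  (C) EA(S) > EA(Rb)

The general trend: electron affinity increases across a period and decreases down a group.
(A) S (period 3, group 16) vs O (period 2, group 16): the stated order contradicts the simple trend.
(B) As (period 4, group 15) vs Pb (period 6, group 14): the stated order agrees with the simple trend.
(C) S (period 3, group 16) vs Rb (period 5, group 1): the stated order agrees with the simple trend.
The exception is (A): the compact 2p subshell of O repels the added electron more than S's larger 3p does.

(A)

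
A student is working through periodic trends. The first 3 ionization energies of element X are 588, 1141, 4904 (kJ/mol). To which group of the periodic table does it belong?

Group 2

Look for the largest jump between consecutive ionization energies: IE3/IE2 ≈ 4.3, far larger than any earlier ratio.
That jump marks the point where a core electron is being removed. So the atom has 2 valence electrons.
A main-group element with 2 valence electrons is in group 2.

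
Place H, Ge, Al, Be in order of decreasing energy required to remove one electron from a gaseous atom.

Across a period the outer electron is held more tightly (higher IE₁); down a group it sits in a higher shell, more shielded, and comes off more easily.
These sit on a diagonal, where the across-period and down-group effects partly cancel.
Ge > Al: period and group pull opposite ways; the across-period shift dominates (762 vs 578 kJ/mol).
Be > Ge: the two effects oppose for this pair; the down-group effect wins (900 vs 762 kJ/mol).
H > Be: the two effects oppose for this pair; the down-group effect wins (1312 vs 900 kJ/mol).
Approximate values (kJ/mol): H 1312, Be 900, Al 578, Ge 762.
So from highest to lowest: H > Be > Ge > Al.

H > Be > Ge > Al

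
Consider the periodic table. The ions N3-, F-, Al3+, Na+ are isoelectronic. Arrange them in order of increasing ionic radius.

Al3+, Na+, F-, N3-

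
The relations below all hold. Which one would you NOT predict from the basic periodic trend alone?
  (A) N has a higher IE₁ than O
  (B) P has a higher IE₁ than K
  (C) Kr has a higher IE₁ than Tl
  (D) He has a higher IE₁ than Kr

(A)

The general trend: IE₁ increases across a period and decreases down a group.
(A) N (period 2, group 15) vs O (period 2, group 16): the stated order contradicts the simple trend.
(B) P (period 3, group 15) vs K (period 4, group 1): the stated order agrees with the simple trend.
(C) Kr (period 4, group 18) vs Tl (period 6, group 13): the stated order agrees with the simple trend.
(D) He (period 1, group 18) vs Kr (period 4, group 18): the stated order agrees with the simple trend.
The exception is (A): pairing an electron in O's 2p⁴ costs repulsion energy, so O ionizes more easily than half-filled N (2p³).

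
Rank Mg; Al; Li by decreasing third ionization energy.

Li > Mg > Al

IE_3 is the cost of taking one more electron from the +2 cation: Mg²⁺ is the bare [Ne] core; Al²⁺ still has 1 valence electron; Li²⁺ is already 1 electron into the core.
Pulling an electron out of a noble-gas core costs far more than removing a remaining valence electron, so Mg and Li sit at the high end of IE_3.
Tabulated IE_3 (kJ/mol): Mg 7733, Al 2745, Li 11815.
Hence IE_3: Al < Mg < Li.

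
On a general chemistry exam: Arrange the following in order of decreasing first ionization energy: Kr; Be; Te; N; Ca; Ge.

N > Kr > Be > Te > Ge > Ca

Be is in period 2, group 2; N is in period 2, group 15; Ca is in period 4, group 2; Ge is in period 4, group 14; Kr is in period 4, group 18; Te is in period 5, group 16.
Across a period the outer electron is held more tightly (higher IE₁); down a group it sits in a higher shell, more shielded, and comes off more easily.
Neither a single period nor a single group — weigh both effects.
Ge > Ca: both are in period 4; the period trend gives Ge the larger value.
Te > Ge: the two effects oppose for this pair; the across-period effect wins (869 vs 762 kJ/mol).
Be > Te: the two effects oppose for this pair; the down-group effect wins (900 vs 869 kJ/mol).
Kr > Be: period and group pull opposite ways; the across-period shift dominates (1351 vs 900 kJ/mol).
N > Kr: period and group pull opposite ways; the down-group shift dominates (1402 vs 1351 kJ/mol).
Tabulated first ionization energy (kJ/mol): Be 900, N 1402, Ca 590, Ge 762, Kr 1351, Te 869.
So from highest to lowest: N > Kr > Be > Te > Ge > Ca.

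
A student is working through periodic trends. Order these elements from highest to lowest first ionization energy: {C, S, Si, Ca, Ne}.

C is in period 2, group 14; Ne is in period 2, group 18; Si is in period 3, group 14; S is in period 3, group 16; Ca is in period 4, group 2.
Across a period the outer electron is held more tightly (higher IE₁); down a group it sits in a higher shell, more shielded, and comes off more easily.
Here both period and group differ, so the two effects have to be weighed against each other.
Si > Ca: relative to Ca, both the across-period and down-group shifts push Si's first ionization energy up.
S > Si: S lies to the right of Si in period 3, so the across-period effect alone puts S higher.
C > S: the two effects oppose for this pair; the down-group effect wins (1086 vs 1000 kJ/mol).
Ne > C: Ne lies to the right of C in period 2, so the across-period effect alone puts Ne higher.
Approximate values (kJ/mol): C 1086, Ne 2081, Si 786, S 1000, Ca 590.
So from highest to lowest: Ne > C > S > Si > Ca.

Ne > C > S > Si > Ca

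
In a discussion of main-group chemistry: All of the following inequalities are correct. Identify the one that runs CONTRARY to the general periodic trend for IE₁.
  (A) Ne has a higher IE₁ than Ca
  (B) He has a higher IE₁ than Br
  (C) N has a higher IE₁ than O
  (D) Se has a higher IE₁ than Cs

(C)

The general trend: IE₁ increases across a period and decreases down a group.
(A) Ne (period 2, group 18) vs Ca (period 4, group 2): the stated order agrees with the simple trend.
(B) He (period 1, group 18) vs Br (period 4, group 17): the stated order agrees with the simple trend.
(C) N (period 2, group 15) vs O (period 2, group 16): the stated order contradicts the simple trend.
(D) Se (period 4, group 16) vs Cs (period 6, group 1): the stated order agrees with the simple trend.
The exception is (C): pairing an electron in O's 2p⁴ costs repulsion energy, so O ionizes more easily than half-filled N (2p³).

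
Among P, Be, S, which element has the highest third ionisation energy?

Be

IE_3 is the cost of taking one more electron from the +2 cation: P²⁺ still has 3 valence electrons; Be²⁺ is the bare [He] core; S²⁺ still has 4 valence electrons.
Core electrons are held far more tightly than valence electrons, so Be tops the IE_3 order.
Valence configurations: P²⁺ [Ne]3s²3p¹, S²⁺ [Ne]3s²3p².
Tabulated IE_3 (kJ/mol): P 2914, Be 14849, S 3357.
Overall IE_3 order: P < S < Be.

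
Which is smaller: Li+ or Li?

Forming Li+ removes 1 electron from Li. Fewer electrons for the same nuclear charge means less shielding and a higher Z_eff on the remaining electrons, and for main-group metals the entire outer shell is lost.
A cation is smaller than its parent atom: Li+ < Li.

Li+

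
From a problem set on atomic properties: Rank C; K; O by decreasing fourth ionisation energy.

O, C, K

After 3 electrons have been removed, what remains? C³⁺ still has 1 valence electron; K³⁺ is already 2 electrons into the core; O³⁺ still has 3 valence electrons.
Usually core removal costs more than valence removal, but here the competition is close: a tightly held n=2 valence electron can cost more to remove than an n=3 core electron, so the actual values have to decide it.
Valence configurations: C³⁺ [He]2s¹, O³⁺ [He]2s²2p¹.
The numbers (kJ/mol): C 6223, K 5877, O 7469.
So the fourth ionization energies run K < C < O.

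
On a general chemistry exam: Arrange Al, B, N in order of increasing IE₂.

Al < B < N

The second ionization energy removes an electron from the +1 ion. For each element: Al⁺ still has 2 valence electrons; B⁺ still has 2 valence electrons; N⁺ still has 4 valence electrons.
All are still removing valence electrons, so compare the +1 ions as you would atoms: IE_2 generally rises across a period (higher Z_eff) and falls down a group (larger shell), subject to the usual subshell exceptions.
Valence configurations: Al⁺ [Ne]3s², B⁺ [He]2s², N⁺ [He]2s²2p².
Approximate IE_2 values (kJ/mol): Al 1817, B 2427, N 2856.
Overall IE_2 order: Al < B < N.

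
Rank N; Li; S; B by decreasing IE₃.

Li > N > B > S

Consider each +2 ion: N²⁺ still has 3 valence electrons; Li²⁺ is already 1 electron into the core; S²⁺ still has 4 valence electrons; B²⁺ still has 1 valence electron.
Core electrons are held far more tightly than valence electrons, so Li tops the IE_3 order.
Valence configurations: N²⁺ [He]2s²2p¹, S²⁺ [Ne]3s²3p², B²⁺ [He]2s¹.
Approximate IE_3 values (kJ/mol): N 4578, Li 11815, S 3357, B 3660.
So the third ionization energies run S < B < N < Li.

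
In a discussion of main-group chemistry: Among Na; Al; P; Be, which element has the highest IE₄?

Consider each +3 ion: Na³⁺ is already 2 electrons into the core; Al³⁺ is the bare [Ne] core; P³⁺ still has 2 valence electrons; Be³⁺ is already 1 electron into the core.
Core electrons are held far more tightly than valence electrons, so Na, Al and Be top the IE_4 order.
Approximate IE_4 values (kJ/mol): Na 9543, Al 11577, P 4964, Be 21007.
Putting it together, IE_4: P < Na < Al < Be.

Be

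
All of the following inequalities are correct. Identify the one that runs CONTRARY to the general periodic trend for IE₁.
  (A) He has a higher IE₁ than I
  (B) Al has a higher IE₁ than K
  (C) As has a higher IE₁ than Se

(C)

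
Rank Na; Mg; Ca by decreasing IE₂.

After 1 electron has been removed, what remains? Na⁺ is the bare [Ne] core; Mg⁺ still has 1 valence electron; Ca⁺ still has 1 valence electron.
Pulling an electron out of a noble-gas core costs far more than removing a remaining valence electron, so Na sits at the high end of IE_2.
Valence configurations: Mg⁺ [Ne]3s¹, Ca⁺ [Ar]4s¹.
Tabulated IE_2 (kJ/mol): Na 4562, Mg 1451, Ca 1145.
Overall IE_2 order: Ca < Mg < Na.

Na > Mg > Ca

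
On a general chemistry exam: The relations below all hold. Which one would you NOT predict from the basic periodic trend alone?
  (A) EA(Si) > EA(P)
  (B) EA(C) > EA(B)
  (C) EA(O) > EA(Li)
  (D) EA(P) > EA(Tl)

(A)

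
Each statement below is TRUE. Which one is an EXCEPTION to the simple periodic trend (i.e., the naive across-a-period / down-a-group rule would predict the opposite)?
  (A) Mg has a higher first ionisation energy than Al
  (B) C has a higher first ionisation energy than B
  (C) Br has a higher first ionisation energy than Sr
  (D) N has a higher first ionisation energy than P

(A)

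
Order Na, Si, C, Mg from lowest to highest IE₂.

Mg < Si < C < Na

IE_2 is the cost of taking one more electron from the +1 cation: Na⁺ is the bare [Ne] core; Si⁺ still has 3 valence electrons; C⁺ still has 3 valence electrons; Mg⁺ still has 1 valence electron.
Core electrons are held far more tightly than valence electrons, so Na tops the IE_2 order.
Valence configurations: Si⁺ [Ne]3s²3p¹, C⁺ [He]2s²2p¹, Mg⁺ [Ne]3s¹.
Tabulated IE_2 (kJ/mol): Na 4562, Si 1577, C 2353, Mg 1451.
Putting it together, IE_2: Mg < Si < C < Na.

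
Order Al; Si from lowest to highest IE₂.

Si < Al

The second ionization energy removes an electron from the +1 ion. For each element: Al⁺ still has 2 valence electrons; Si⁺ still has 3 valence electrons.
All are still removing valence electrons, so compare the +1 ions as you would atoms: IE_2 generally rises across a period (higher Z_eff) and falls down a group (larger shell), subject to the usual subshell exceptions.
Valence configurations: Al⁺ [Ne]3s², Si⁺ [Ne]3s²3p¹.
Si⁺ loses a lone 3p electron whereas Al⁺ must break into a filled 3s² pair, so IE_2(Al) > IE_2(Si) even though Si has the higher nuclear charge.
The numbers (kJ/mol): Al 1817, Si 1577.
Overall IE_2 order: Si < Al.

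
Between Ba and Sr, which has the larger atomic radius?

Sr is in period 5, group 2; Ba is in period 6, group 2.
Across a period the added protons contract the valence shell; down a group each new principal shell makes the atom larger.
All are in group 2, so atomic radius increases down the group.
So Ba has the larger atomic radius (Ba > Sr).

Ba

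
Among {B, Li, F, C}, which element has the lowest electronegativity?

Li

Atoms toward the upper right of the periodic table pull bonding electrons most strongly.
All lie in period 2, so electronegativity increases left to right.
The lowest electronegativity among these belongs to Li.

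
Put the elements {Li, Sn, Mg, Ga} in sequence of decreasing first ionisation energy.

Li is in period 2, group 1; Mg is in period 3, group 2; Ga is in period 4, group 13; Sn is in period 5, group 14.
First ionization energy rises across a period (greater Z_eff holds electrons more tightly) and falls down a group (valence electrons are farther from the nucleus).
A diagonal step moves right (one effect) and down (the opposite effect) at once.
Ga > Li: the two effects oppose for this pair; the across-period effect wins (579 vs 520 kJ/mol).
Sn > Ga: period and group pull opposite ways; the across-period shift dominates (709 vs 579 kJ/mol).
Mg > Sn: period and group pull opposite ways; the down-group shift dominates (738 vs 709 kJ/mol).
For reference (kJ/mol): Li 520, Mg 738, Ga 579, Sn 709.
So from highest to lowest: Mg > Sn > Ga > Li.

Mg > Sn > Ga > Li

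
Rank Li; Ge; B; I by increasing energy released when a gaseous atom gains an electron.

B < Li < Ge < I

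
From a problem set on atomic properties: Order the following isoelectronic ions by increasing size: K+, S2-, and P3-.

All of these have 18 electrons, so size is governed by nuclear charge alone: the more protons, the stronger the pull on the same electron cloud, and the smaller the ion.
Nuclear charges: K+ (Z=19), S2- (Z=16), P3- (Z=15).
Smallest to largest: K+ < S2- < P3-.

K+, S2-, P3-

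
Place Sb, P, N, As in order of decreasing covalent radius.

N is in period 2, group 15; P is in period 3, group 15; As is in period 4, group 15; Sb is in period 5, group 15.
Across a period the added protons contract the valence shell; down a group each new principal shell makes the atom larger.
All are in group 15, so atomic radius increases down the group.
So from largest to smallest: Sb > As > P > N.

Sb, As, P, N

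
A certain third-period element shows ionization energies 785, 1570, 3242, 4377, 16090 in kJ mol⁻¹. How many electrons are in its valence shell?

4

Look for the largest jump between consecutive ionization energies: IE5/IE4 ≈ 3.7, far larger than any earlier ratio.
That jump marks the point where a core electron is being removed. So the atom has 4 valence electrons.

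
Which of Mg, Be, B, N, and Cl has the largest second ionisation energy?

IE_2 is the cost of taking one more electron from the +1 cation: Mg⁺ still has 1 valence electron; Be⁺ still has 1 valence electron; B⁺ still has 2 valence electrons; N⁺ still has 4 valence electrons; Cl⁺ still has 6 valence electrons.
All are still removing valence electrons, so compare the +1 ions as you would atoms: IE_2 generally rises across a period (higher Z_eff) and falls down a group (larger shell), subject to the usual subshell exceptions.
Valence configurations: Mg⁺ [Ne]3s¹, Be⁺ [He]2s¹, B⁺ [He]2s², N⁺ [He]2s²2p², Cl⁺ [Ne]3s²3p⁴.
Approximate IE_2 values (kJ/mol): Mg 1451, Be 1757, B 2427, N 2856, Cl 2298.
Hence IE_2: Mg < Be < Cl < B < N.

N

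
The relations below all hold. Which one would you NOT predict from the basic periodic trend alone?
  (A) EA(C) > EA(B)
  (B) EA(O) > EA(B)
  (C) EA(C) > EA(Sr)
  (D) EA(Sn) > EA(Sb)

(D)

The general trend: electron affinity increases across a period and decreases down a group.
(A) C (period 2, group 14) vs B (period 2, group 13): the stated order agrees with the simple trend.
(B) O (period 2, group 16) vs B (period 2, group 13): the stated order agrees with the simple trend.
(C) C (period 2, group 14) vs Sr (period 5, group 2): the stated order agrees with the simple trend.
(D) Sn (period 5, group 14) vs Sb (period 5, group 15): the stated order contradicts the simple trend.
The exception is (D): adding an electron to Sb's half-filled 5p³ is unfavourable, so Sn has the more exothermic EA.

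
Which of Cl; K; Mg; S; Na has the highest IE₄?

Mg

Consider each +3 ion: Cl³⁺ still has 4 valence electrons; K³⁺ is already 2 electrons into the core; Mg³⁺ is already 1 electron into the core; S³⁺ still has 3 valence electrons; Na³⁺ is already 2 electrons into the core.
Breaking into a closed-shell core is much more expensive than removing a leftover valence electron — K, Na and Mg have the largest IE_4 here.
Valence configurations: Cl³⁺ [Ne]3s²3p², S³⁺ [Ne]3s²3p¹.
Approximate IE_4 values (kJ/mol): Cl 5159, K 5877, Mg 10543, S 4556, Na 9543.
Putting it together, IE_4: S < Cl < K < Na < Mg.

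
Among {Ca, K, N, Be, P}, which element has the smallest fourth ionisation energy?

P

IE_4 is the cost of taking one more electron from the +3 cation: Ca³⁺ is already 1 electron into the core; K³⁺ is already 2 electrons into the core; N³⁺ still has 2 valence electrons; Be³⁺ is already 1 electron into the core; P³⁺ still has 2 valence electrons.
Usually core removal costs more than valence removal, but here the competition is close: a tightly held n=2 valence electron can cost more to remove than an n=3 core electron, so the actual values have to decide it.
Valence configurations: N³⁺ [He]2s², P³⁺ [Ne]3s².
The numbers (kJ/mol): Ca 6491, K 5877, N 7475, Be 21007, P 4964.
So the fourth ionization energies run P < K < Ca < N < Be.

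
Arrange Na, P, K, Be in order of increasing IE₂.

Be < P < K < Na

After 1 electron has been removed, what remains? Na⁺ is the bare [Ne] core; P⁺ still has 4 valence electrons; K⁺ is the bare [Ar] core; Be⁺ still has 1 valence electron.
Pulling an electron out of a noble-gas core costs far more than removing a remaining valence electron, so K and Na sit at the high end of IE_2.
Valence configurations: P⁺ [Ne]3s²3p², Be⁺ [He]2s¹.
The numbers (kJ/mol): Na 4562, P 1907, K 3052, Be 1757.
Overall IE_2 order: Be < P < K < Na.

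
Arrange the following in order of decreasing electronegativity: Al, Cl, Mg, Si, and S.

Mg is in period 3, group 2; Al is in period 3, group 13; Si is in period 3, group 14; S is in period 3, group 16; Cl is in period 3, group 17.
EN rises left→right (higher Z_eff, smaller atoms) and falls top→bottom (larger, more shielded atoms).
All lie in period 3, so electronegativity increases left to right.
So from highest to lowest: Cl > S > Si > Al > Mg.

Cl > S > Si > Al > Mg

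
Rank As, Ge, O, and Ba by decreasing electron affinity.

O, Ge, As, Ba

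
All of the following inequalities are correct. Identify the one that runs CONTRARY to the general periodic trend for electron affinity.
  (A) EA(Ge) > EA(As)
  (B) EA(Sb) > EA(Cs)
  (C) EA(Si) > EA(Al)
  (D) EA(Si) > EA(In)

The general trend: electron affinity increases across a period and decreases down a group.
(A) Ge (period 4, group 14) vs As (period 4, group 15): the stated order contradicts the simple trend.
(B) Sb (period 5, group 15) vs Cs (period 6, group 1): the stated order agrees with the simple trend.
(C) Si (period 3, group 14) vs Al (period 3, group 13): the stated order agrees with the simple trend.
(D) Si (period 3, group 14) vs In (period 5, group 13): the stated order agrees with the simple trend.
The exception is (A): adding an electron to As's half-filled 4p³ is unfavourable, so Ge (4p²) has the more exothermic EA.

(A)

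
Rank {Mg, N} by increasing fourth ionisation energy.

N, Mg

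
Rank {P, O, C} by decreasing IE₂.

After 1 electron has been removed, what remains? P⁺ still has 4 valence electrons; O⁺ still has 5 valence electrons; C⁺ still has 3 valence electrons.
All are still removing valence electrons, so compare the +1 ions as you would atoms: IE_2 generally rises across a period (higher Z_eff) and falls down a group (larger shell), subject to the usual subshell exceptions.
Valence configurations: P⁺ [Ne]3s²3p², O⁺ [He]2s²2p³, C⁺ [He]2s²2p¹.
Tabulated IE_2 (kJ/mol): P 1907, O 3388, C 2353.
Overall IE_2 order: P < C < O.

O, C, P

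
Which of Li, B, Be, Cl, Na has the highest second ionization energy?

Li

IE_2 is the cost of taking one more electron from the +1 cation: Li⁺ is the bare [He] core; B⁺ still has 2 valence electrons; Be⁺ still has 1 valence electron; Cl⁺ still has 6 valence electrons; Na⁺ is the bare [Ne] core.
Pulling an electron out of a noble-gas core costs far more than removing a remaining valence electron, so Na and Li sit at the high end of IE_2.
Valence configurations: B⁺ [He]2s², Be⁺ [He]2s¹, Cl⁺ [Ne]3s²3p⁴.
Approximate IE_2 values (kJ/mol): Li 7298, B 2427, Be 1757, Cl 2298, Na 4562.
Hence IE_2: Be < Cl < B < Na < Li.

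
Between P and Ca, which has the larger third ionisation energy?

Ca

The third ionization energy removes an electron from the +2 ion. For each element: P²⁺ still has 3 valence electrons; Ca²⁺ is the bare [Ar] core.
Breaking into a closed-shell core is much more expensive than removing a leftover valence electron — Ca has the largest IE_3 here.
The numbers (kJ/mol): P 2914, Ca 4912.
So the third ionization energies run P < Ca.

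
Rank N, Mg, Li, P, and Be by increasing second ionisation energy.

Mg < Be < P < N < Li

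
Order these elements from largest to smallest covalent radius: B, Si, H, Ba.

Ba, Si, B, H

H is in period 1, group 1; B is in period 2, group 13; Si is in period 3, group 14; Ba is in period 6, group 2.
Atomic radius shrinks across a period as nuclear charge pulls the same shell inward, and grows down a group as new shells are added.
Neither a single period nor a single group — weigh both effects.
B > H: period and group pull opposite ways; the down-group shift dominates (85 vs 32 pm).
Si > B: period and group pull opposite ways; the down-group shift dominates (116 vs 85 pm).
Ba > Si: both effects reinforce here, so Ba is clearly the larger of the two.
Tabulated atomic radius (pm): H 32, B 85, Si 116, Ba 196.
So from largest to smallest: Ba > Si > B > H.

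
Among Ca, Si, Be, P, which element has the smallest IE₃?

P

IE_3 is the cost of taking one more electron from the +2 cation: Ca²⁺ is the bare [Ar] core; Si²⁺ still has 2 valence electrons; Be²⁺ is the bare [He] core; P²⁺ still has 3 valence electrons.
Breaking into a closed-shell core is much more expensive than removing a leftover valence electron — Ca and Be have the largest IE_3 here.
Valence configurations: Si²⁺ [Ne]3s², P²⁺ [Ne]3s²3p¹.
P²⁺ loses a lone 3p electron whereas Si²⁺ must break into a filled 3s² pair, so IE_3(Si) > IE_3(P) even though P has the higher nuclear charge.
Approximate IE_3 values (kJ/mol): Ca 4912, Si 3232, Be 14849, P 2914.
Putting it together, IE_3: P < Si < Ca < Be.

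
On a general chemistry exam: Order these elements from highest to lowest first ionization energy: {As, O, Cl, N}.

N is in period 2, group 15; O is in period 2, group 16; Cl is in period 3, group 17; As is in period 4, group 15.
IE₁ increases left→right with effective nuclear charge and decreases top→bottom as the valence shell moves farther out.
Here both period and group differ, so the two effects have to be weighed against each other.
Cl > As: relative to As, both the across-period and down-group shifts push Cl's first ionization energy up.
O > Cl: the two effects oppose for this pair; the down-group effect wins (1314 vs 1251 kJ/mol).
N > O: this pair runs against the simple trend — see the exception note.
Note the exception: N has a higher first ionization energy than O, contrary to the simple trend — pairing an electron in O's 2p⁴ costs repulsion energy, so O ionizes more easily than half-filled N (2p³).
For reference (kJ/mol): N 1402, O 1314, Cl 1251, As 947.
So from highest to lowest: N > O > Cl > As.

N > O > Cl > As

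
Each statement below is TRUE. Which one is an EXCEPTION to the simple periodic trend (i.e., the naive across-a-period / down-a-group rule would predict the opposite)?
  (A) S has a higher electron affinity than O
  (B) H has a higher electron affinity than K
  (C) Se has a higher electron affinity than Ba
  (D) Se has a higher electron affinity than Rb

The general trend: electron affinity increases across a period and decreases down a group.
(A) S (period 3, group 16) vs O (period 2, group 16): the stated order contradicts the simple trend.
(B) H (period 1, group 1) vs K (period 4, group 1): the stated order agrees with the simple trend.
(C) Se (period 4, group 16) vs Ba (period 6, group 2): the stated order agrees with the simple trend.
(D) Se (period 4, group 16) vs Rb (period 5, group 1): the stated order agrees with the simple trend.
The exception is (A): the compact 2p subshell of O repels the added electron more than S's larger 3p does.

(A)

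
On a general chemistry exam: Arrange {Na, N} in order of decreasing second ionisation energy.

Na > N

The second ionization energy removes an electron from the +1 ion. For each element: Na⁺ is the bare [Ne] core; N⁺ still has 4 valence electrons.
Pulling an electron out of a noble-gas core costs far more than removing a remaining valence electron, so Na sits at the high end of IE_2.
The numbers (kJ/mol): Na 4562, N 2856.
Overall IE_2 order: N < Na.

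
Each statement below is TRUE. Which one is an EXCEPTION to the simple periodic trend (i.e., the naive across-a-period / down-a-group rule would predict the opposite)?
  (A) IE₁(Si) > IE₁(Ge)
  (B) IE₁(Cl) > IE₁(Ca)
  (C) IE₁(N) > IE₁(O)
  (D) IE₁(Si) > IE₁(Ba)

The general trend: first ionization energy increases across a period and decreases down a group.
(A) Si (period 3, group 14) vs Ge (period 4, group 14): the stated order agrees with the simple trend.
(B) Cl (period 3, group 17) vs Ca (period 4, group 2): the stated order agrees with the simple trend.
(C) N (period 2, group 15) vs O (period 2, group 16): the stated order contradicts the simple trend.
(D) Si (period 3, group 14) vs Ba (period 6, group 2): the stated order agrees with the simple trend.
The exception is (C): pairing an electron in O's 2p⁴ costs repulsion energy, so O ionizes more easily than half-filled N (2p³).

(C)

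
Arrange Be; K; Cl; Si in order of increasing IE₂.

Si, Be, Cl, K

IE_2 is the cost of taking one more electron from the +1 cation: Be⁺ still has 1 valence electron; K⁺ is the bare [Ar] core; Cl⁺ still has 6 valence electrons; Si⁺ still has 3 valence electrons.
Breaking into a closed-shell core is much more expensive than removing a leftover valence electron — K has the largest IE_2 here.
Valence configurations: Be⁺ [He]2s¹, Cl⁺ [Ne]3s²3p⁴, Si⁺ [Ne]3s²3p¹.
Tabulated IE_2 (kJ/mol): Be 1757, K 3052, Cl 2298, Si 1577.
Overall IE_2 order: Si < Be < Cl < K.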